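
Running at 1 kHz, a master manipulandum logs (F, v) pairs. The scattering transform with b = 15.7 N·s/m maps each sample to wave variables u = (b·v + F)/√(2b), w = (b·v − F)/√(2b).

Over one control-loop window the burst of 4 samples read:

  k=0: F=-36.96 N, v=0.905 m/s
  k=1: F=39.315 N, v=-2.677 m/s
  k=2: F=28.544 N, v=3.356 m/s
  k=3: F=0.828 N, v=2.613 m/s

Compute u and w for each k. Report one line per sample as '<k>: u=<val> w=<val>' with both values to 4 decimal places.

0: u=-4.0602 w=9.1314
1: u=-0.4843 w=-14.5164
2: u=14.4967 w=4.3089
3: u=7.4688 w=7.1733

k=0: b·v=15.7×0.905=14.2085; √(2b)=5.6036; u=(14.2085+(-36.96))/5.6036=-4.0602, w=(14.2085−(-36.96))/5.6036=9.1314
k=1: b·v=15.7×(-2.677)=-42.0289; √(2b)=5.6036; u=(-42.0289+39.315)/5.6036=-0.4843, w=(-42.0289−39.315)/5.6036=-14.5164
k=2: b·v=15.7×3.356=52.6892; √(2b)=5.6036; u=(52.6892+28.544)/5.6036=14.4967, w=(52.6892−28.544)/5.6036=4.3089
k=3: b·v=15.7×2.613=41.0241; √(2b)=5.6036; u=(41.0241+0.828)/5.6036=7.4688, w=(41.0241−0.828)/5.6036=7.1733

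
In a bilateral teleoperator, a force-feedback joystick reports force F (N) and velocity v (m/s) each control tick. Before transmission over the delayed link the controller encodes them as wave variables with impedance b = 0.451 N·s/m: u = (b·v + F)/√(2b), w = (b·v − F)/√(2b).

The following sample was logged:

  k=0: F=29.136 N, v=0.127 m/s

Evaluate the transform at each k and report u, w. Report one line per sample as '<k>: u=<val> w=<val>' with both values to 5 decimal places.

k=0: b·v=0.451×0.127=0.05728; √(2b)=0.94974; u=(0.05728+29.136)/0.94974=30.73828, w=(0.05728−29.136)/0.94974=-30.61766

0: u=30.73828 w=-30.61766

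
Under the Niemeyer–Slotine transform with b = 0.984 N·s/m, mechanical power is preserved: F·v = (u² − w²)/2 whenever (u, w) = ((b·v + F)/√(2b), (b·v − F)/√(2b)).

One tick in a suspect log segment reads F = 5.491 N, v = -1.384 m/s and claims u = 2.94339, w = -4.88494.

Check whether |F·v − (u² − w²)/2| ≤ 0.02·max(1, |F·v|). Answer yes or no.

F·v = 5.491×(-1.384) = -7.5995 W.
(u² − w²)/2 = (8.6635 − 23.8626)/2 = -7.5995 W.
|Δ| = 0.0000;  2% of max(1, |F·v|) = 0.1520.

yes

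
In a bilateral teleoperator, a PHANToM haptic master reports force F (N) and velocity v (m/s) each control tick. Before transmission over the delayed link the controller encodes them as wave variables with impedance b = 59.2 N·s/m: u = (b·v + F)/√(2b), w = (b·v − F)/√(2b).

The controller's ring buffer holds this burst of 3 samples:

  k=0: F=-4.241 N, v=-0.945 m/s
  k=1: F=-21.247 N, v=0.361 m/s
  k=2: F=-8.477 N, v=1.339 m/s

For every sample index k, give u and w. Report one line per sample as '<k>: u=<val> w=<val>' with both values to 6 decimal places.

0: u=-5.531112 w=-4.751600
1: u=0.011414 w=3.916690
2: u=6.505896 w=8.063999

k=0: b·v=59.2×(-0.945)=-55.944000; √(2b)=10.881176; u=(-55.944000+(-4.241))/10.881176=-5.531112, w=(-55.944000−(-4.241))/10.881176=-4.751600
k=1: b·v=59.2×0.361=21.371200; √(2b)=10.881176; u=(21.371200+(-21.247))/10.881176=0.011414, w=(21.371200−(-21.247))/10.881176=3.916690
k=2: b·v=59.2×1.339=79.268800; √(2b)=10.881176; u=(79.268800+(-8.477))/10.881176=6.505896, w=(79.268800−(-8.477))/10.881176=8.063999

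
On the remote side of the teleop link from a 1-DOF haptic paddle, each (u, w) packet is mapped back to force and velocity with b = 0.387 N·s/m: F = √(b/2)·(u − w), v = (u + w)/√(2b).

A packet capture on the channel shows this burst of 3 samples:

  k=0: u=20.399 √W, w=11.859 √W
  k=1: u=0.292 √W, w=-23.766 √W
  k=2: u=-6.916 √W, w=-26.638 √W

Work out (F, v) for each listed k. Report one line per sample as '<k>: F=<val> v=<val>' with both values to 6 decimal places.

k=0: u−w=8.540000, u+w=32.258000; √(b/2)=0.439886, √(2b)=0.879773; F=0.439886×8.54=3.756629, v=32.258000/0.879773=36.666289
k=1: u−w=24.058000, u+w=-23.474000; √(b/2)=0.439886, √(2b)=0.879773; F=0.439886×24.058=10.582786, v=-23.474000/0.879773=-26.681892
k=2: u−w=19.722000, u+w=-33.554000; √(b/2)=0.439886, √(2b)=0.879773; F=0.439886×19.722=8.675439, v=-33.554000/0.879773=-38.139397

0: F=3.756629 v=36.666289
1: F=10.582786 v=-26.681892
2: F=8.675439 v=-38.139397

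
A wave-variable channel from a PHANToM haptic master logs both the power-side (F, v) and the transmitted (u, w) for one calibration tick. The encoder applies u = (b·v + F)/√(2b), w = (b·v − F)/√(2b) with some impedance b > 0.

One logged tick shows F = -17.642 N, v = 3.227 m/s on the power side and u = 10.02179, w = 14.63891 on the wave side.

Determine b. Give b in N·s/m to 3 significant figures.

b = 29.2 N·s/m

u + w = 24.6607;  u + w = √(2b)·v, so √(2b) = 24.6607/3.227 = 7.6420.
b = (√(2b))²/2 = 58.4000/2 = 29.2000.
(Check via u − w = 2F/√(2b): u − w = -4.6171, 2F/√(2b) = -4.6171.)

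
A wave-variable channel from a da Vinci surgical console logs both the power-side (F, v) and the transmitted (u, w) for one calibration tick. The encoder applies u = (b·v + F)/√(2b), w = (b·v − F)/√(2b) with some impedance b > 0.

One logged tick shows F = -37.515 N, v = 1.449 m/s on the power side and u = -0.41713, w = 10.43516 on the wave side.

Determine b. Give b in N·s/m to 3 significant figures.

b = 23.9 N·s/m

u + w = 10.01803;  u + w = √(2b)·v, so √(2b) = 10.01803/1.449 = 6.91375.
b = (√(2b))²/2 = 47.80000/2 = 23.90000.
(Check via u − w = 2F/√(2b): u − w = -10.85229, 2F/√(2b) = -10.85228.)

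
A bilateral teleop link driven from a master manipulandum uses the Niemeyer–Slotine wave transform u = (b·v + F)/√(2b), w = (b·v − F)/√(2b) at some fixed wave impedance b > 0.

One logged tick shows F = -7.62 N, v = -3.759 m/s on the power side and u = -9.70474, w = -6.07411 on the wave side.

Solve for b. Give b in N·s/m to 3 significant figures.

u + w = -15.7788;  u + w = √(2b)·v, so √(2b) = -15.7788/(-3.759) = 4.1976.
b = (√(2b))²/2 = 17.6200/2 = 8.8100.
(Check via u − w = 2F/√(2b): u − w = -3.6306, 2F/√(2b) = -3.6306.)

b = 8.81 N·s/m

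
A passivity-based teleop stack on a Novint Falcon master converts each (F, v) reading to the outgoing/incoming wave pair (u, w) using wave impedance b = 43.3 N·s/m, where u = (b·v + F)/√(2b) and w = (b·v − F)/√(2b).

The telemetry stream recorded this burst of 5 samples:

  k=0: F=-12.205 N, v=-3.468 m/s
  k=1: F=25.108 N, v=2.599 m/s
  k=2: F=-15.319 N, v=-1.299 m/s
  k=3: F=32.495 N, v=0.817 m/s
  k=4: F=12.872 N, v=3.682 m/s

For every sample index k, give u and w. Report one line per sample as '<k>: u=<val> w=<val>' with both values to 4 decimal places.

k=0: b·v=43.3×(-3.468)=-150.1644; √(2b)=9.3059; u=(-150.1644+(-12.205))/9.3059=-17.4480, w=(-150.1644−(-12.205))/9.3059=-14.8249
k=1: b·v=43.3×2.599=112.5367; √(2b)=9.3059; u=(112.5367+25.108)/9.3059=14.7911, w=(112.5367−25.108)/9.3059=9.3950
k=2: b·v=43.3×(-1.299)=-56.2467; √(2b)=9.3059; u=(-56.2467+(-15.319))/9.3059=-7.6903, w=(-56.2467−(-15.319))/9.3059=-4.3980
k=3: b·v=43.3×0.817=35.3761; √(2b)=9.3059; u=(35.3761+32.495)/9.3059=7.2933, w=(35.3761−32.495)/9.3059=0.3096
k=4: b·v=43.3×3.682=159.4306; √(2b)=9.3059; u=(159.4306+12.872)/9.3059=18.5154, w=(159.4306−12.872)/9.3059=15.7490

0: u=-17.4480 w=-14.8249
1: u=14.7911 w=9.3950
2: u=-7.6903 w=-4.3980
3: u=7.2933 w=0.3096
4: u=18.5154 w=15.7490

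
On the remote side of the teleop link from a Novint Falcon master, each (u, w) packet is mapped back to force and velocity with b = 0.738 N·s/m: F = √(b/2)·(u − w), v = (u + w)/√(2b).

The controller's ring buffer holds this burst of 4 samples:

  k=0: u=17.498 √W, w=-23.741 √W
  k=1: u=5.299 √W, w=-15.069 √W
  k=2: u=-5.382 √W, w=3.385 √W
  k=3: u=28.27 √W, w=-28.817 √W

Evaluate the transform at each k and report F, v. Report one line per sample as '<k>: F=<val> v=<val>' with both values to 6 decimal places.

0: F=25.050783 v=-5.138663
1: F=12.372617 v=-8.041765
2: F=-5.325547 v=-1.643747
3: F=34.677709 v=-0.450240

k=0: u−w=41.239000, u+w=-6.243000; √(b/2)=0.607454, √(2b)=1.214907; F=0.607454×41.239=25.050783, v=-6.243000/1.214907=-5.138663
k=1: u−w=20.368000, u+w=-9.770000; √(b/2)=0.607454, √(2b)=1.214907; F=0.607454×20.368=12.372617, v=-9.770000/1.214907=-8.041765
k=2: u−w=-8.767000, u+w=-1.997000; √(b/2)=0.607454, √(2b)=1.214907; F=0.607454×(-8.767)=-5.325547, v=-1.997000/1.214907=-1.643747
k=3: u−w=57.087000, u+w=-0.547000; √(b/2)=0.607454, √(2b)=1.214907; F=0.607454×57.087=34.677709, v=-0.547000/1.214907=-0.450240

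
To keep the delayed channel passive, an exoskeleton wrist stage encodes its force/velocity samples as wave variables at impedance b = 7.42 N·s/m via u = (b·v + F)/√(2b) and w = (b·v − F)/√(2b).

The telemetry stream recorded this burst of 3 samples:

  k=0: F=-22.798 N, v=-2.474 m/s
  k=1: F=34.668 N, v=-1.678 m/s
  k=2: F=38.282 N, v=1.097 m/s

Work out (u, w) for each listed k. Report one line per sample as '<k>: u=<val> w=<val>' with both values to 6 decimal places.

k=0: b·v=7.42×(-2.474)=-18.357080; √(2b)=3.852272; u=(-18.357080+(-22.798))/3.852272=-10.683326, w=(-18.357080−(-22.798))/3.852272=1.152805
k=1: b·v=7.42×(-1.678)=-12.450760; √(2b)=3.852272; u=(-12.450760+34.668)/3.852272=5.767308, w=(-12.450760−34.668)/3.852272=-12.231421
k=2: b·v=7.42×1.097=8.139740; √(2b)=3.852272; u=(8.139740+38.282)/3.852272=12.050483, w=(8.139740−38.282)/3.852272=-7.824541

0: u=-10.683326 w=1.152805
1: u=5.767308 w=-12.231421
2: u=12.050483 w=-7.824541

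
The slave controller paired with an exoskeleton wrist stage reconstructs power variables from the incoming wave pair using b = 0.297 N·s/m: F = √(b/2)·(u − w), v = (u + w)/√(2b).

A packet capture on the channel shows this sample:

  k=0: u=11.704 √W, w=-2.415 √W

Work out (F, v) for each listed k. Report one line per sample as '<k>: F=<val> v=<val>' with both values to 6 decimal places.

k=0: u−w=14.119000, u+w=9.289000; √(b/2)=0.385357, √(2b)=0.770714; F=0.385357×14.119=5.440855, v=9.289000/0.770714=12.052461

0: F=5.440855 v=12.052461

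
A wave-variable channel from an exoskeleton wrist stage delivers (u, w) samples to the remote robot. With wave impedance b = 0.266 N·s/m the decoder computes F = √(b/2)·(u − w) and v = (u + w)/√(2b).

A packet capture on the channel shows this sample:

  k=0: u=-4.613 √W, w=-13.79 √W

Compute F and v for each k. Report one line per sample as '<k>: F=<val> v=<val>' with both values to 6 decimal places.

0: F=3.346775 v=-25.230904

k=0: u−w=9.177000, u+w=-18.403000; √(b/2)=0.364692, √(2b)=0.729383; F=0.364692×9.177=3.346775, v=-18.403000/0.729383=-25.230904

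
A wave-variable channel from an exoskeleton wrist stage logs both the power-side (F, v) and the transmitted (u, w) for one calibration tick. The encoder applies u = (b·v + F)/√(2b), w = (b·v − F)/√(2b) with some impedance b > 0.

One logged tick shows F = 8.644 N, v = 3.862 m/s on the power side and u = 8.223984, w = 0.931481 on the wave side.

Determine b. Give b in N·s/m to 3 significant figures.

u + w = 9.155465;  u + w = √(2b)·v, so √(2b) = 9.155465/3.862 = 2.370654.
b = (√(2b))²/2 = 5.619999/2 = 2.810000.
(Check via u − w = 2F/√(2b): u − w = 7.292503, 2F/√(2b) = 7.292503.)

b = 2.81 N·s/m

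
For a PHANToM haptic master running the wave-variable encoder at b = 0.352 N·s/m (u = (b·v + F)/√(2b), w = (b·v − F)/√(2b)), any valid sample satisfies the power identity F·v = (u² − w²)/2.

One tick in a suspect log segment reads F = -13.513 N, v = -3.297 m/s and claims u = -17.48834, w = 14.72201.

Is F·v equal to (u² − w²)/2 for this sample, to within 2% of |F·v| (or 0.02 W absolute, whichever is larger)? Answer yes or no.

yes

F·v = (-13.513)×(-3.297) = 44.55236 W.
(u² − w²)/2 = (305.84204 − 216.73758)/2 = 44.55223 W.
|Δ| = 0.00013;  2% of max(1, |F·v|) = 0.89105.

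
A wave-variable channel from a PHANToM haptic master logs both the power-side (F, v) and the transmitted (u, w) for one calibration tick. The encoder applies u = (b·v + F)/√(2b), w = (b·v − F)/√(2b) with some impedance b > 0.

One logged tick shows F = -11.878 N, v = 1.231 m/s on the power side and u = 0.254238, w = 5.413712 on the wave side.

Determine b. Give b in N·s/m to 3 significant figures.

u + w = 5.667950;  u + w = √(2b)·v, so √(2b) = 5.667950/1.231 = 4.604346.
b = (√(2b))²/2 = 21.200003/2 = 10.600001.
(Check via u − w = 2F/√(2b): u − w = -5.159474, 2F/√(2b) = -5.159473.)

b = 10.6 N·s/m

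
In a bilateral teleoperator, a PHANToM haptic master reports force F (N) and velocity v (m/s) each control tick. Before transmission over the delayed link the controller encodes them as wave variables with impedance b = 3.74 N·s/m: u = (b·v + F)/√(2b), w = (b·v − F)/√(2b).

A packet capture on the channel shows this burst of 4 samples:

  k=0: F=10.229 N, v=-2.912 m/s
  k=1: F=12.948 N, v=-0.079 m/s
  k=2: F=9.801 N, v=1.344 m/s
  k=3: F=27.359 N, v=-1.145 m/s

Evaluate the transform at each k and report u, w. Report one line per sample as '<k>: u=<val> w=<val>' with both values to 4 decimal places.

k=0: b·v=3.74×(-2.912)=-10.8909; √(2b)=2.7350; u=(-10.8909+10.229)/2.7350=-0.2420, w=(-10.8909−10.229)/2.7350=-7.7222
k=1: b·v=3.74×(-0.079)=-0.2955; √(2b)=2.7350; u=(-0.2955+12.948)/2.7350=4.6262, w=(-0.2955−12.948)/2.7350=-4.8423
k=2: b·v=3.74×1.344=5.0266; √(2b)=2.7350; u=(5.0266+9.801)/2.7350=5.4215, w=(5.0266−9.801)/2.7350=-1.7457
k=3: b·v=3.74×(-1.145)=-4.2823; √(2b)=2.7350; u=(-4.2823+27.359)/2.7350=8.4377, w=(-4.2823−27.359)/2.7350=-11.5692

0: u=-0.2420 w=-7.7222
1: u=4.6262 w=-4.8423
2: u=5.4215 w=-1.7457
3: u=8.4377 w=-11.5692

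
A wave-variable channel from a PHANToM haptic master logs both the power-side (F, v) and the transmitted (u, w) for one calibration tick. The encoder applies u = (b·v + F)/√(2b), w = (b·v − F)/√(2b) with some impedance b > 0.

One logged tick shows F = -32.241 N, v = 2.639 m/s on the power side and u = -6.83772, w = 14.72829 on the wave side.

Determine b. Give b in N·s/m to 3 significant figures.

u + w = 7.8906;  u + w = √(2b)·v, so √(2b) = 7.8906/2.639 = 2.9900.
b = (√(2b))²/2 = 8.9400/2 = 4.4700.
(Check via u − w = 2F/√(2b): u − w = -21.5660, 2F/√(2b) = -21.5660.)

b = 4.47 N·s/m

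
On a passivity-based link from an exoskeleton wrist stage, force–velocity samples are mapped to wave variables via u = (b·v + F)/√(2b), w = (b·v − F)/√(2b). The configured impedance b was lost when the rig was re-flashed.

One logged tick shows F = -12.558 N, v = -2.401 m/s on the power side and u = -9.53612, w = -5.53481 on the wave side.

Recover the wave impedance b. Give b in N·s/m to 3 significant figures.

b = 19.7 N·s/m

u + w = -15.07093;  u + w = √(2b)·v, so √(2b) = -15.07093/(-2.401) = 6.27694.
b = (√(2b))²/2 = 39.39996/2 = 19.69998.
(Check via u − w = 2F/√(2b): u − w = -4.00131, 2F/√(2b) = -4.00131.)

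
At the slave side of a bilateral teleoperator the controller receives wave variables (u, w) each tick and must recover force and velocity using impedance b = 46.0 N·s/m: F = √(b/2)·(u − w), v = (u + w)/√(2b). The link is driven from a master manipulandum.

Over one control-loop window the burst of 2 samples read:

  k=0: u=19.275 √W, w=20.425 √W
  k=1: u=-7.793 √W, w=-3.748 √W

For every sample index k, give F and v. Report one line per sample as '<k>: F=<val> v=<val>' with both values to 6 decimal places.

0: F=-5.515206 v=4.139011
1: F=-19.399139 v=-1.203232

k=0: u−w=-1.150000, u+w=39.700000; √(b/2)=4.795832, √(2b)=9.591663; F=4.795832×(-1.15)=-5.515206, v=39.700000/9.591663=4.139011
k=1: u−w=-4.045000, u+w=-11.541000; √(b/2)=4.795832, √(2b)=9.591663; F=4.795832×(-4.045)=-19.399139, v=-11.541000/9.591663=-1.203232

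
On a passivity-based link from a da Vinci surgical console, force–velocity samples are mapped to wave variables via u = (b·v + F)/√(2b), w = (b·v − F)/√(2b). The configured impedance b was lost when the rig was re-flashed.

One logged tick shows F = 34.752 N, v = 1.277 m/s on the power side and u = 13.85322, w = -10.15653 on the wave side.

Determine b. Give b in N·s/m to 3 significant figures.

u + w = 3.69669;  u + w = √(2b)·v, so √(2b) = 3.69669/1.277 = 2.89482.
b = (√(2b))²/2 = 8.38000/2 = 4.19000.
(Check via u − w = 2F/√(2b): u − w = 24.00975, 2F/√(2b) = 24.00975.)

b = 4.19 N·s/m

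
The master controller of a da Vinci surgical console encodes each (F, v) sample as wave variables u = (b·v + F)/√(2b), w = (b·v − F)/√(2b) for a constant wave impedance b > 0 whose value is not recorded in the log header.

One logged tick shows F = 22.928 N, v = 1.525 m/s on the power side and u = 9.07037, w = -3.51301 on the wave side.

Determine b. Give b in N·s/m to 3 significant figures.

b = 6.64 N·s/m

u + w = 5.55736;  u + w = √(2b)·v, so √(2b) = 5.55736/1.525 = 3.64417.
b = (√(2b))²/2 = 13.27998/2 = 6.63999.
(Check via u − w = 2F/√(2b): u − w = 12.58338, 2F/√(2b) = 12.58338.)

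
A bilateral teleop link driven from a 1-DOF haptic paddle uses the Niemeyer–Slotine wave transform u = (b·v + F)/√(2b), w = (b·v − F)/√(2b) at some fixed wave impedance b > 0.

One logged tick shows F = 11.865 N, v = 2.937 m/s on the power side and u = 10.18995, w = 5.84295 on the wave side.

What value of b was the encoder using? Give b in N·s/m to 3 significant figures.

b = 14.9 N·s/m

u + w = 16.0329;  u + w = √(2b)·v, so √(2b) = 16.0329/2.937 = 5.4589.
b = (√(2b))²/2 = 29.8000/2 = 14.9000.
(Check via u − w = 2F/√(2b): u − w = 4.3470, 2F/√(2b) = 4.3470.)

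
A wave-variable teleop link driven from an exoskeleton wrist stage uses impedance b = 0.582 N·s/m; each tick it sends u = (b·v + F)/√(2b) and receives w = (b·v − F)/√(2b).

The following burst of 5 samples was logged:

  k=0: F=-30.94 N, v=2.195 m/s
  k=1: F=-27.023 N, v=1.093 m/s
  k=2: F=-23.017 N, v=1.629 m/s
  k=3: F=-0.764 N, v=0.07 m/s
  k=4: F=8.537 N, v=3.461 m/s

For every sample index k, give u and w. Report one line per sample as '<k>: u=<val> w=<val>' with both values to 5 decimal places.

0: u=-27.49359 w=29.86175
1: u=-24.45747 w=25.63669
2: u=-20.45524 w=22.21275
3: u=-0.67038 w=0.74590
4: u=9.77979 w=-6.04576

k=0: b·v=0.582×2.195=1.27749; √(2b)=1.07889; u=(1.27749+(-30.94))/1.07889=-27.49359, w=(1.27749−(-30.94))/1.07889=29.86175
k=1: b·v=0.582×1.093=0.63613; √(2b)=1.07889; u=(0.63613+(-27.023))/1.07889=-24.45747, w=(0.63613−(-27.023))/1.07889=25.63669
k=2: b·v=0.582×1.629=0.94808; √(2b)=1.07889; u=(0.94808+(-23.017))/1.07889=-20.45524, w=(0.94808−(-23.017))/1.07889=22.21275
k=3: b·v=0.582×0.07=0.04074; √(2b)=1.07889; u=(0.04074+(-0.764))/1.07889=-0.67038, w=(0.04074−(-0.764))/1.07889=0.74590
k=4: b·v=0.582×3.461=2.01430; √(2b)=1.07889; u=(2.01430+8.537)/1.07889=9.77979, w=(2.01430−8.537)/1.07889=-6.04576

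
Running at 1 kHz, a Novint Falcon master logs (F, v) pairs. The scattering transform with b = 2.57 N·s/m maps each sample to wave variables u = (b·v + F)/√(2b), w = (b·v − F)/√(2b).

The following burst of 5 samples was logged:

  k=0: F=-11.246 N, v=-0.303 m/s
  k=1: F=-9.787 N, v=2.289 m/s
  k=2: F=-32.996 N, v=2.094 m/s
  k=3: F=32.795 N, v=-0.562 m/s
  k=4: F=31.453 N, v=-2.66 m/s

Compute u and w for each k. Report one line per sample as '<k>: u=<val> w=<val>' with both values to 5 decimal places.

0: u=-5.30387 w=4.61692
1: u=-1.72210 w=6.91162
2: u=-12.18020 w=16.92762
3: u=13.82818 w=-15.10233
4: u=10.85801 w=-16.88864

k=0: b·v=2.57×(-0.303)=-0.77871; √(2b)=2.26716; u=(-0.77871+(-11.246))/2.26716=-5.30387, w=(-0.77871−(-11.246))/2.26716=4.61692
k=1: b·v=2.57×2.289=5.88273; √(2b)=2.26716; u=(5.88273+(-9.787))/2.26716=-1.72210, w=(5.88273−(-9.787))/2.26716=6.91162
k=2: b·v=2.57×2.094=5.38158; √(2b)=2.26716; u=(5.38158+(-32.996))/2.26716=-12.18020, w=(5.38158−(-32.996))/2.26716=16.92762
k=3: b·v=2.57×(-0.562)=-1.44434; √(2b)=2.26716; u=(-1.44434+32.795)/2.26716=13.82818, w=(-1.44434−32.795)/2.26716=-15.10233
k=4: b·v=2.57×(-2.66)=-6.83620; √(2b)=2.26716; u=(-6.83620+31.453)/2.26716=10.85801, w=(-6.83620−31.453)/2.26716=-16.88864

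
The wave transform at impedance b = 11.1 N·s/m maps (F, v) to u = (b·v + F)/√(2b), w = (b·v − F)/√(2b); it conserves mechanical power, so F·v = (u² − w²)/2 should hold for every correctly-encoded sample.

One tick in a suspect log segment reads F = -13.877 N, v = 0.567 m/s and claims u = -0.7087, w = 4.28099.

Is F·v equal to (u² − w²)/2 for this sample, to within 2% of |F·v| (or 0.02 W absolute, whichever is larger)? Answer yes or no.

F·v = (-13.877)×0.567 = -7.8683 W.
(u² − w²)/2 = (0.5023 − 18.3269)/2 = -8.9123 W.
|Δ| = 1.0441;  2% of max(1, |F·v|) = 0.1574.

no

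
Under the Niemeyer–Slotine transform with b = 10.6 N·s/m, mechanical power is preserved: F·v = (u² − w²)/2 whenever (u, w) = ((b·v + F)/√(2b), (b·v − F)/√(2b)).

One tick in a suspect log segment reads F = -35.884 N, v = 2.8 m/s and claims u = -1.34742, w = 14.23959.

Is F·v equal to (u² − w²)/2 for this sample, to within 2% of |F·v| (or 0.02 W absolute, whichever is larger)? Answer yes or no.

yes

F·v = (-35.884)×2.8 = -100.47520 W.
(u² − w²)/2 = (1.81554 − 202.76592)/2 = -100.47519 W.
|Δ| = 0.00001;  2% of max(1, |F·v|) = 2.00950.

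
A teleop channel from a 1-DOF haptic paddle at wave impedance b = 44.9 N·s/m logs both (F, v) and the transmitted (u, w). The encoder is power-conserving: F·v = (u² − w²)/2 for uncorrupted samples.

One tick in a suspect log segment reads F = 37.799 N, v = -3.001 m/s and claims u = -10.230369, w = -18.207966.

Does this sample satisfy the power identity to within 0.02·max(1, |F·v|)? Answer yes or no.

yes

F·v = 37.799×(-3.001) = -113.434799 W.
(u² − w²)/2 = (104.660450 − 331.530026)/2 = -113.434788 W.
|Δ| = 0.000011;  2% of max(1, |F·v|) = 2.268696.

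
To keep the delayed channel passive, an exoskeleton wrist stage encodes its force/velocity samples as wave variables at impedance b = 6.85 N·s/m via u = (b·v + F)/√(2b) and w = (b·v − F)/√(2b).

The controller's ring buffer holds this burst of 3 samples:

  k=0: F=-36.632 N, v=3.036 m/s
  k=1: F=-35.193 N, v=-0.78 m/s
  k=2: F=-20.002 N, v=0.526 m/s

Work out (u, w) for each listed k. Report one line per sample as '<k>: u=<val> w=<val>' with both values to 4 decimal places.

k=0: b·v=6.85×3.036=20.7966; √(2b)=3.7014; u=(20.7966+(-36.632))/3.7014=-4.2783, w=(20.7966−(-36.632))/3.7014=15.5156
k=1: b·v=6.85×(-0.78)=-5.3430; √(2b)=3.7014; u=(-5.3430+(-35.193))/3.7014=-10.9517, w=(-5.3430−(-35.193))/3.7014=8.0646
k=2: b·v=6.85×0.526=3.6031; √(2b)=3.7014; u=(3.6031+(-20.002))/3.7014=-4.4305, w=(3.6031−(-20.002))/3.7014=6.3774

0: u=-4.2783 w=15.5156
1: u=-10.9517 w=8.0646
2: u=-4.4305 w=6.3774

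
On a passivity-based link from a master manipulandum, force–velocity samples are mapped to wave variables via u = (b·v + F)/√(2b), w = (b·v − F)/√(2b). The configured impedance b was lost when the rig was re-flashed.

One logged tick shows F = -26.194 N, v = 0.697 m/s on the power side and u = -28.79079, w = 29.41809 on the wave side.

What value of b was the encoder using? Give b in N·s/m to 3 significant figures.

u + w = 0.6273;  u + w = √(2b)·v, so √(2b) = 0.6273/0.697 = 0.9000.
b = (√(2b))²/2 = 0.8100/2 = 0.4050.
(Check via u − w = 2F/√(2b): u − w = -58.2089, 2F/√(2b) = -58.2089.)

b = 0.405 N·s/m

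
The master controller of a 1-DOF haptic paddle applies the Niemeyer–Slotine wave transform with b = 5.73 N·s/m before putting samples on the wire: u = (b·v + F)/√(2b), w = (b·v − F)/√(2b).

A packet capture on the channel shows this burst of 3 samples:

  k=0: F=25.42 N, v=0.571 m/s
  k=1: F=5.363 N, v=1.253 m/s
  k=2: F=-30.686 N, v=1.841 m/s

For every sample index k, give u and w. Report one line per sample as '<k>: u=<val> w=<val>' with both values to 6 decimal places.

0: u=8.475512 w=-6.542527
1: u=3.705087 w=0.536647
2: u=-5.948452 w=12.180720

k=0: b·v=5.73×0.571=3.271830; √(2b)=3.385262; u=(3.271830+25.42)/3.385262=8.475512, w=(3.271830−25.42)/3.385262=-6.542527
k=1: b·v=5.73×1.253=7.179690; √(2b)=3.385262; u=(7.179690+5.363)/3.385262=3.705087, w=(7.179690−5.363)/3.385262=0.536647
k=2: b·v=5.73×1.841=10.548930; √(2b)=3.385262; u=(10.548930+(-30.686))/3.385262=-5.948452, w=(10.548930−(-30.686))/3.385262=12.180720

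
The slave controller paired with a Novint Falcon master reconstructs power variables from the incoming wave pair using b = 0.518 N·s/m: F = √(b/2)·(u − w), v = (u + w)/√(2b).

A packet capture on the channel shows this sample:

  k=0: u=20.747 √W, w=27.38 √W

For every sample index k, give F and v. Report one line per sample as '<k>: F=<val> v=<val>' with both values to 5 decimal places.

0: F=-3.37567 v=47.28342

k=0: u−w=-6.63300, u+w=48.12700; √(b/2)=0.50892, √(2b)=1.01784; F=0.50892×(-6.633)=-3.37567, v=48.12700/1.01784=47.28342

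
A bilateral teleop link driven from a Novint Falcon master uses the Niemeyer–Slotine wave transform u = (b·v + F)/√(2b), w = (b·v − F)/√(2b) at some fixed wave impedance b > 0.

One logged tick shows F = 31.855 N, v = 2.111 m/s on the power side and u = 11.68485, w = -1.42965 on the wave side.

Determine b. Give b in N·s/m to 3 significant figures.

b = 11.8 N·s/m

u + w = 10.2552;  u + w = √(2b)·v, so √(2b) = 10.2552/2.111 = 4.8580.
b = (√(2b))²/2 = 23.6000/2 = 11.8000.
(Check via u − w = 2F/√(2b): u − w = 13.1145, 2F/√(2b) = 13.1145.)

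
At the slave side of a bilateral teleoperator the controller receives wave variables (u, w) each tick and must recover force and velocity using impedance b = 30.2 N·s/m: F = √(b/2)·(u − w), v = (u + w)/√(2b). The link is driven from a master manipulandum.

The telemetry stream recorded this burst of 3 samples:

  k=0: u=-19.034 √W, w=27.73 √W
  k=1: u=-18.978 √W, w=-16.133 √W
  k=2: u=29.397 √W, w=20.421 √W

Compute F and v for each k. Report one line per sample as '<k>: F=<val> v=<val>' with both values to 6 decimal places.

0: F=-181.718911 v=1.118925
1: F=-11.055305 v=-4.517776
2: F=34.879586 v=6.410144

k=0: u−w=-46.764000, u+w=8.696000; √(b/2)=3.885872, √(2b)=7.771744; F=3.885872×(-46.764)=-181.718911, v=8.696000/7.771744=1.118925
k=1: u−w=-2.845000, u+w=-35.111000; √(b/2)=3.885872, √(2b)=7.771744; F=3.885872×(-2.845)=-11.055305, v=-35.111000/7.771744=-4.517776
k=2: u−w=8.976000, u+w=49.818000; √(b/2)=3.885872, √(2b)=7.771744; F=3.885872×8.976=34.879586, v=49.818000/7.771744=6.410144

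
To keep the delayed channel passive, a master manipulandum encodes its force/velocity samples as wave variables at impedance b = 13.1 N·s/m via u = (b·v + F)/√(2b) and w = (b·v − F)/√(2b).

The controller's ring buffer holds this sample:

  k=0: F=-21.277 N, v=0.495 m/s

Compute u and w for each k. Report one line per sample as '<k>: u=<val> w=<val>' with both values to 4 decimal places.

0: u=-2.8900 w=5.4237

k=0: b·v=13.1×0.495=6.4845; √(2b)=5.1186; u=(6.4845+(-21.277))/5.1186=-2.8900, w=(6.4845−(-21.277))/5.1186=5.4237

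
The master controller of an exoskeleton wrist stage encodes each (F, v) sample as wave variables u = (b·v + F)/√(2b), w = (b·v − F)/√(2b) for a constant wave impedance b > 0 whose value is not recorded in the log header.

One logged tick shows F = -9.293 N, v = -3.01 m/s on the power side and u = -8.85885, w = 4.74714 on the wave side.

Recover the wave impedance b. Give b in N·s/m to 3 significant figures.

u + w = -4.11171;  u + w = √(2b)·v, so √(2b) = -4.11171/(-3.01) = 1.36602.
b = (√(2b))²/2 = 1.86600/2 = 0.93300.
(Check via u − w = 2F/√(2b): u − w = -13.60599, 2F/√(2b) = -13.60598.)

b = 0.933 N·s/m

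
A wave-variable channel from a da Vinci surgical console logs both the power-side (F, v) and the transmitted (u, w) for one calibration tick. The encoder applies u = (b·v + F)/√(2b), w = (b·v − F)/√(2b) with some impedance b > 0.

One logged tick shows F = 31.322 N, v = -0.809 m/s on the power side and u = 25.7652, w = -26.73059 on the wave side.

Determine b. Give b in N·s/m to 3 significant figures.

u + w = -0.9654;  u + w = √(2b)·v, so √(2b) = -0.9654/(-0.809) = 1.1933.
b = (√(2b))²/2 = 1.4240/2 = 0.7120.
(Check via u − w = 2F/√(2b): u − w = 52.4958, 2F/√(2b) = 52.4959.)

b = 0.712 N·s/m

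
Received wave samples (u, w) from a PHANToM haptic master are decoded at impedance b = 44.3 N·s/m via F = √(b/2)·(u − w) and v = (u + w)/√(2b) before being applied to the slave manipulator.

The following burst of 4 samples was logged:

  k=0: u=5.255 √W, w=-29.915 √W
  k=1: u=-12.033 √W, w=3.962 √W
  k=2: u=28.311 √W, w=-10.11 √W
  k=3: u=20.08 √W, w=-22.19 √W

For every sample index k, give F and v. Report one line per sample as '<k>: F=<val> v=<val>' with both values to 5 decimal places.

0: F=165.52334 v=-2.61985
1: F=-75.27853 v=-0.85745
2: F=180.82377 v=1.93365
3: F=198.93863 v=-0.22416

k=0: u−w=35.17000, u+w=-24.66000; √(b/2)=4.70638, √(2b)=9.41276; F=4.70638×35.17=165.52334, v=-24.66000/9.41276=-2.61985
k=1: u−w=-15.99500, u+w=-8.07100; √(b/2)=4.70638, √(2b)=9.41276; F=4.70638×(-15.995)=-75.27853, v=-8.07100/9.41276=-0.85745
k=2: u−w=38.42100, u+w=18.20100; √(b/2)=4.70638, √(2b)=9.41276; F=4.70638×38.421=180.82377, v=18.20100/9.41276=1.93365
k=3: u−w=42.27000, u+w=-2.11000; √(b/2)=4.70638, √(2b)=9.41276; F=4.70638×42.27=198.93863, v=-2.11000/9.41276=-0.22416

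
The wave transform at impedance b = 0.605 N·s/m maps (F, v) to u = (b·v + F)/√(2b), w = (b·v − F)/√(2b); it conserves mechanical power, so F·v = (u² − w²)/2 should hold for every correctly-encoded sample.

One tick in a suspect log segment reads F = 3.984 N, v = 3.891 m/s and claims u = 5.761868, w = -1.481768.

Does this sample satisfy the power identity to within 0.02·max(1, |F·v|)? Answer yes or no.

F·v = 3.984×3.891 = 15.501744 W.
(u² − w²)/2 = (33.199123 − 2.195636)/2 = 15.501743 W.
|Δ| = 0.000001;  2% of max(1, |F·v|) = 0.310035.

yes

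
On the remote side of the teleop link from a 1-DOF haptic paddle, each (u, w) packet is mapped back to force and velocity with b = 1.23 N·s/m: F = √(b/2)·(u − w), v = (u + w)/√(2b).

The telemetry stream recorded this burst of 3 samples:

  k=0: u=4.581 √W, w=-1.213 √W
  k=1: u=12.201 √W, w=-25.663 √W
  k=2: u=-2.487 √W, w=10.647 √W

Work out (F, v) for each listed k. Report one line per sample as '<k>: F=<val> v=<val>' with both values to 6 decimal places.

0: F=4.543767 v=2.147358
1: F=29.693682 v=-8.583058
2: F=-10.299937 v=5.202626

k=0: u−w=5.794000, u+w=3.368000; √(b/2)=0.784219, √(2b)=1.568439; F=0.784219×5.794=4.543767, v=3.368000/1.568439=2.147358
k=1: u−w=37.864000, u+w=-13.462000; √(b/2)=0.784219, √(2b)=1.568439; F=0.784219×37.864=29.693682, v=-13.462000/1.568439=-8.583058
k=2: u−w=-13.134000, u+w=8.160000; √(b/2)=0.784219, √(2b)=1.568439; F=0.784219×(-13.134)=-10.299937, v=8.160000/1.568439=5.202626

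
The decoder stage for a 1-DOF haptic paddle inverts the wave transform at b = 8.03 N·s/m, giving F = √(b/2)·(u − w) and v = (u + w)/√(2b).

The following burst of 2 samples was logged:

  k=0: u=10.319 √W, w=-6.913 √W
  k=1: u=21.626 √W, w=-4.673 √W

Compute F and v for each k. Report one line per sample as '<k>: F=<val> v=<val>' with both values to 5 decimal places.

0: F=34.52856 v=0.84991
1: F=52.69653 v=4.23033

k=0: u−w=17.23200, u+w=3.40600; √(b/2)=2.00375, √(2b)=4.00749; F=2.00375×17.232=34.52856, v=3.40600/4.00749=0.84991
k=1: u−w=26.29900, u+w=16.95300; √(b/2)=2.00375, √(2b)=4.00749; F=2.00375×26.299=52.69653, v=16.95300/4.00749=4.23033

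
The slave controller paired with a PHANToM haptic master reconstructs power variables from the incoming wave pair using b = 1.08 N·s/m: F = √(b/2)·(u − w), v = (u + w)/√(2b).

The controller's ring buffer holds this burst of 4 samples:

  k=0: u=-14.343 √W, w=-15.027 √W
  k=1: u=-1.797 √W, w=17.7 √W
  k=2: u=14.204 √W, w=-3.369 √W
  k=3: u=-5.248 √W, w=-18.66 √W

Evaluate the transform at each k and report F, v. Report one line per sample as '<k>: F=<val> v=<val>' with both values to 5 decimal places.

k=0: u−w=0.68400, u+w=-29.37000; √(b/2)=0.73485, √(2b)=1.46969; F=0.73485×0.684=0.50264, v=-29.37000/1.46969=-19.98375
k=1: u−w=-19.49700, u+w=15.90300; √(b/2)=0.73485, √(2b)=1.46969; F=0.73485×(-19.497)=-14.32731, v=15.90300/1.46969=10.82062
k=2: u−w=17.57300, u+w=10.83500; √(b/2)=0.73485, √(2b)=1.46969; F=0.73485×17.573=12.91346, v=10.83500/1.46969=7.37228
k=3: u−w=13.41200, u+w=-23.90800; √(b/2)=0.73485, √(2b)=1.46969; F=0.73485×13.412=9.85577, v=-23.90800/1.46969=-16.26733

0: F=0.50264 v=-19.98375
1: F=-14.32731 v=10.82062
2: F=12.91346 v=7.37228
3: F=9.85577 v=-16.26733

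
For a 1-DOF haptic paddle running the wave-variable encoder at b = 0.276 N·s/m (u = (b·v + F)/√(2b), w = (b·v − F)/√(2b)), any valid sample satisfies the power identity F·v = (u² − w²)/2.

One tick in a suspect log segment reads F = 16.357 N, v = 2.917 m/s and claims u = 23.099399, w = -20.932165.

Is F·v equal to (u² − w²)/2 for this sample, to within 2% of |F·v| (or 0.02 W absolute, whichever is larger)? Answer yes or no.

F·v = 16.357×2.917 = 47.713369 W.
(u² − w²)/2 = (533.582234 − 438.155532)/2 = 47.713351 W.
|Δ| = 0.000018;  2% of max(1, |F·v|) = 0.954267.

yes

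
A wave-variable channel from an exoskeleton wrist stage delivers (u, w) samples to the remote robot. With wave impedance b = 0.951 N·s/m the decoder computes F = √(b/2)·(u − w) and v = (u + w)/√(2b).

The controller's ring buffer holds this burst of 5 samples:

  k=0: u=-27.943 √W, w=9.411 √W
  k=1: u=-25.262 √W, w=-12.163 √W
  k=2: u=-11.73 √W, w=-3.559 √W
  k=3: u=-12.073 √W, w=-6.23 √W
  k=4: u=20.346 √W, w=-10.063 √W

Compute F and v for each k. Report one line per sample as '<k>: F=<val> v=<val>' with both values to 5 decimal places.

0: F=-25.75801 v=-13.43746
1: F=-9.03261 v=-27.13667
2: F=-5.63444 v=-11.08597
3: F=-4.02913 v=-13.27141
4: F=20.96898 v=7.45615

k=0: u−w=-37.35400, u+w=-18.53200; √(b/2)=0.68957, √(2b)=1.37913; F=0.68957×(-37.354)=-25.75801, v=-18.53200/1.37913=-13.43746
k=1: u−w=-13.09900, u+w=-37.42500; √(b/2)=0.68957, √(2b)=1.37913; F=0.68957×(-13.099)=-9.03261, v=-37.42500/1.37913=-27.13667
k=2: u−w=-8.17100, u+w=-15.28900; √(b/2)=0.68957, √(2b)=1.37913; F=0.68957×(-8.171)=-5.63444, v=-15.28900/1.37913=-11.08597
k=3: u−w=-5.84300, u+w=-18.30300; √(b/2)=0.68957, √(2b)=1.37913; F=0.68957×(-5.843)=-4.02913, v=-18.30300/1.37913=-13.27141
k=4: u−w=30.40900, u+w=10.28300; √(b/2)=0.68957, √(2b)=1.37913; F=0.68957×30.409=20.96898, v=10.28300/1.37913=7.45615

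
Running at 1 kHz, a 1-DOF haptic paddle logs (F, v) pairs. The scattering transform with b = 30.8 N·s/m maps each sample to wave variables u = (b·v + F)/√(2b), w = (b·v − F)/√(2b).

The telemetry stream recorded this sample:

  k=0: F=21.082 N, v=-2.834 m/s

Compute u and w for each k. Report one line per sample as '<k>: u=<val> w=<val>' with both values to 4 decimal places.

0: u=-8.4353 w=-13.8075

k=0: b·v=30.8×(-2.834)=-87.2872; √(2b)=7.8486; u=(-87.2872+21.082)/7.8486=-8.4353, w=(-87.2872−21.082)/7.8486=-13.8075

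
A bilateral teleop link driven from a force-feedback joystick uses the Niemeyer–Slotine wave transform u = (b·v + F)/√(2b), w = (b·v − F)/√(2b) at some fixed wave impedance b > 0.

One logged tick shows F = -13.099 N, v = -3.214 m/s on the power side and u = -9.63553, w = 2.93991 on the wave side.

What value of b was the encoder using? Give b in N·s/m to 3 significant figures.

b = 2.17 N·s/m

u + w = -6.6956;  u + w = √(2b)·v, so √(2b) = -6.6956/(-3.214) = 2.0833.
b = (√(2b))²/2 = 4.3400/2 = 2.1700.
(Check via u − w = 2F/√(2b): u − w = -12.5754, 2F/√(2b) = -12.5754.)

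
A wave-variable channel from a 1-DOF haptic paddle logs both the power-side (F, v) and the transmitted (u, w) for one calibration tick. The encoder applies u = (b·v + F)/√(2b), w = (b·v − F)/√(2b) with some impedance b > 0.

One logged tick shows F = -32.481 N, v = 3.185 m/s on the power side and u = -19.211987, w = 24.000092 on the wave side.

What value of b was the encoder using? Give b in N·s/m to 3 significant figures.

b = 1.13 N·s/m

u + w = 4.788105;  u + w = √(2b)·v, so √(2b) = 4.788105/3.185 = 1.503330.
b = (√(2b))²/2 = 2.260000/2 = 1.130000.
(Check via u − w = 2F/√(2b): u − w = -43.212079, 2F/√(2b) = -43.212079.)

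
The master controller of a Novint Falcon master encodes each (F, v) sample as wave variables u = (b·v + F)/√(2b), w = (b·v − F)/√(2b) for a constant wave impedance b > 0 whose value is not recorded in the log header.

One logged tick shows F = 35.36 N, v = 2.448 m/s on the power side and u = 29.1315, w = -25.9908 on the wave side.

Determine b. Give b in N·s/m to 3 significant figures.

b = 0.823 N·s/m

u + w = 3.14070;  u + w = √(2b)·v, so √(2b) = 3.14070/2.448 = 1.28297.
b = (√(2b))²/2 = 1.64600/2 = 0.82300.
(Check via u − w = 2F/√(2b): u − w = 55.12230, 2F/√(2b) = 55.12228.)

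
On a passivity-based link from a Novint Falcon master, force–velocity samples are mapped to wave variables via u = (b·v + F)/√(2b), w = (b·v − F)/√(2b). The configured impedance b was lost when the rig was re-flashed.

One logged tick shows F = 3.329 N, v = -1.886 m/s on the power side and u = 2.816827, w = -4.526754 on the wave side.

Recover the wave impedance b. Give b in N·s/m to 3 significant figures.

b = 0.411 N·s/m

u + w = -1.709927;  u + w = √(2b)·v, so √(2b) = -1.709927/(-1.886) = 0.906642.
b = (√(2b))²/2 = 0.822000/2 = 0.411000.
(Check via u − w = 2F/√(2b): u − w = 7.343581, 2F/√(2b) = 7.343581.)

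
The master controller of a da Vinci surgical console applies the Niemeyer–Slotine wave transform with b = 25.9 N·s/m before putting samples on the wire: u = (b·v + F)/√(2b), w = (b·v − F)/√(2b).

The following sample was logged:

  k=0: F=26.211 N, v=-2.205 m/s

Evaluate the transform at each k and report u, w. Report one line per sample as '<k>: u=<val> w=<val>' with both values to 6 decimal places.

0: u=-4.293115 w=-11.576759

k=0: b·v=25.9×(-2.205)=-57.109500; √(2b)=7.197222; u=(-57.109500+26.211)/7.197222=-4.293115, w=(-57.109500−26.211)/7.197222=-11.576759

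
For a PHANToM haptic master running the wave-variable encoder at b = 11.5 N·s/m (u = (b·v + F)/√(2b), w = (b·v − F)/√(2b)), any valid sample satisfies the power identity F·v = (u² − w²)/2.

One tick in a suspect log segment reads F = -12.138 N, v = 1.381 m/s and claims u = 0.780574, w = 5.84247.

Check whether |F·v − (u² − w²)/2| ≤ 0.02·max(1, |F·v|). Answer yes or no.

F·v = (-12.138)×1.381 = -16.762578 W.
(u² − w²)/2 = (0.609296 − 34.134456)/2 = -16.762580 W.
|Δ| = 0.000002;  2% of max(1, |F·v|) = 0.335252.

yes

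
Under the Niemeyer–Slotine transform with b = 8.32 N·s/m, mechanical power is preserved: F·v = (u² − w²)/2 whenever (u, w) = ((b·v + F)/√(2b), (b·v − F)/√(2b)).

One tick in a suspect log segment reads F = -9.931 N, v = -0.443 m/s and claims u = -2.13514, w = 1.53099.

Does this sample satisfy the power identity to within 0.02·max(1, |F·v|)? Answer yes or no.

F·v = (-9.931)×(-0.443) = 4.39943 W.
(u² − w²)/2 = (4.55882 − 2.34393)/2 = 1.10745 W.
|Δ| = 3.29199;  2% of max(1, |F·v|) = 0.08799.

no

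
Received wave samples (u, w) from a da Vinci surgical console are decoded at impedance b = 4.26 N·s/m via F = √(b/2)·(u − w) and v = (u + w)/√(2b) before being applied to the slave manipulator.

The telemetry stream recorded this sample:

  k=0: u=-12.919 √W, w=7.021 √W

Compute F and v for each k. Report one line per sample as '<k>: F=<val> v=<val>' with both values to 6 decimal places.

k=0: u−w=-19.940000, u+w=-5.898000; √(b/2)=1.459452, √(2b)=2.918904; F=1.459452×(-19.94)=-29.101472, v=-5.898000/2.918904=-2.020622

0: F=-29.101472 v=-2.020622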